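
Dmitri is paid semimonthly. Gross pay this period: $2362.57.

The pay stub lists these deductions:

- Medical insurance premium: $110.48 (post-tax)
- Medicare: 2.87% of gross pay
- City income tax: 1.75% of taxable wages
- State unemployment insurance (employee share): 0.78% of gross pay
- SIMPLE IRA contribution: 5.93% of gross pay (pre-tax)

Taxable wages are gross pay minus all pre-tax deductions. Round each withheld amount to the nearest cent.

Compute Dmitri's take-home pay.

SIMPLE IRA contribution: $2362.57 × 0.0593 = $140.10
Taxable wages = $2362.57 − $140.10 = $2222.47
City income tax: $2222.47 × 0.0175 = $38.89
State unemployment insurance (employee share): $2362.57 × 0.0078 = $18.43
Medicare: $2362.57 × 0.0287 = $67.81
Medical insurance premium: $110.48
Total deductions = $140.10 + $38.89 + $18.43 + $67.81 + $110.48 = $375.71
Net pay = $2362.57 − $375.71 = $1986.86

$1986.86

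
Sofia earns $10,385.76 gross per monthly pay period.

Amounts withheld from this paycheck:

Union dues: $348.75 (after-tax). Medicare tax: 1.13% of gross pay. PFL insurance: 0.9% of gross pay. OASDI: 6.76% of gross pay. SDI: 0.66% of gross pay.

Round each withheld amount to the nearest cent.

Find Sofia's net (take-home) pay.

Medicare tax: $10,385.76 × 0.0113 = $117.36
PFL insurance: $10,385.76 × 0.009 = $93.47
SDI: $10,385.76 × 0.0066 = $68.55
OASDI: $10,385.76 × 0.0676 = $702.08
Union dues: $348.75
Total deductions = $117.36 + $93.47 + $68.55 + $702.08 + $348.75 = $1,330.21
Net pay = $10,385.76 − $1,330.21 = $9,055.55

$9,055.55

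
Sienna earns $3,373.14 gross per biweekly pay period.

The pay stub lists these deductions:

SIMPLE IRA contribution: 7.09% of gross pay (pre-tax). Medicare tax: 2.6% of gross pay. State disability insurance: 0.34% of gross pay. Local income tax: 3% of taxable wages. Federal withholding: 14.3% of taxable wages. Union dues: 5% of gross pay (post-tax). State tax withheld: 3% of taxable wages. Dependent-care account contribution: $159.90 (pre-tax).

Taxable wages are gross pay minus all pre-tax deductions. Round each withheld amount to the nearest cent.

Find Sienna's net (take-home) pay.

SIMPLE IRA contribution: $3,373.14 × 0.0709 = $239.16
Dependent-care account contribution: $159.90
Pre-tax total = $239.16 + $159.90 = $399.06
Taxable wages = $3,373.14 − $399.06 = $2,974.08
Local income tax: $2,974.08 × 0.03 = $89.22
Federal withholding: $2,974.08 × 0.143 = $425.29
State tax withheld: $2,974.08 × 0.03 = $89.22
Medicare tax: $3,373.14 × 0.026 = $87.70
State disability insurance: $3,373.14 × 0.0034 = $11.47
Union dues: $3,373.14 × 0.05 = $168.66
Total deductions = $239.16 + $159.90 + $89.22 + $425.29 + $89.22 + $87.70 + $11.47 + $168.66 = $1,270.62
Net pay = $3,373.14 − $1,270.62 = $2,102.52

$2,102.52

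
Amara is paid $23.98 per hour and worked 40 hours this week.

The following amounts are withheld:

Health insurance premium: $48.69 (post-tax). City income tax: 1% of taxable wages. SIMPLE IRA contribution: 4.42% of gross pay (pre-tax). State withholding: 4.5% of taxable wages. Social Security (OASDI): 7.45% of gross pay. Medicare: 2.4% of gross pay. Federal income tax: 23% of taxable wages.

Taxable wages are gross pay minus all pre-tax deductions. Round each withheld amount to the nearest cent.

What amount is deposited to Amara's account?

$512.34

Gross pay: 40 × $23.98 = $959.20
SIMPLE IRA contribution: $959.20 × 0.0442 = $42.40
Taxable wages = $959.20 − $42.40 = $916.80
State withholding: $916.80 × 0.045 = $41.26
City income tax: $916.80 × 0.01 = $9.17
Federal income tax: $916.80 × 0.23 = $210.86
Social Security (OASDI): $959.20 × 0.0745 = $71.46
Medicare: $959.20 × 0.024 = $23.02
Health insurance premium: $48.69
Total deductions = $42.40 + $41.26 + $9.17 + $210.86 + $71.46 + $23.02 + $48.69 = $446.86
Net pay = $959.20 − $446.86 = $512.34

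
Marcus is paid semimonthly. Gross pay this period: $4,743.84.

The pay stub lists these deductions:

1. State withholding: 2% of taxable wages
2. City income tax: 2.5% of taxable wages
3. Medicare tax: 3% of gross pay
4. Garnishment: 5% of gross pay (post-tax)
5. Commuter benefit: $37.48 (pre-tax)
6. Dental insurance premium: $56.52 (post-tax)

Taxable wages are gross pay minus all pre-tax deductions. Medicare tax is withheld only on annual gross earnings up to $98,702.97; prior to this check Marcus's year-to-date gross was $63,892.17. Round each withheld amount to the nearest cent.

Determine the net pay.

Commuter benefit: $37.48
Taxable wages = $4,743.84 − $37.48 = $4,706.36
City income tax: $4,706.36 × 0.025 = $117.66
State withholding: $4,706.36 × 0.02 = $94.13
Medicare tax: cap not yet reached, full $4,743.84 is subject → $4,743.84 × 0.03 = $142.32
Garnishment: $4,743.84 × 0.05 = $237.19
Dental insurance premium: $56.52
Total deductions = $37.48 + $117.66 + $94.13 + $142.32 + $237.19 + $56.52 = $685.30
Net pay = $4,743.84 − $685.30 = $4,058.54

$4,058.54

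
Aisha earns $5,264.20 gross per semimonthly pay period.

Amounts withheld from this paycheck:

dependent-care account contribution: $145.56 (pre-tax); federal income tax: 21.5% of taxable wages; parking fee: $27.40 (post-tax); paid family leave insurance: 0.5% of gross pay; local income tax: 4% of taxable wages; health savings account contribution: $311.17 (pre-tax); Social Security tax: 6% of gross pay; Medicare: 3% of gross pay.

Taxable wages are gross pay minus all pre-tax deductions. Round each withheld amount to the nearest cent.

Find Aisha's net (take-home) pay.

$3,054.06

Dependent-care account contribution: $145.56
Health savings account contribution: $311.17
Pre-tax total = $145.56 + $311.17 = $456.73
Taxable wages = $5,264.20 − $456.73 = $4,807.47
Federal income tax: $4,807.47 × 0.215 = $1,033.61
Local income tax: $4,807.47 × 0.04 = $192.30
Paid family leave insurance: $5,264.20 × 0.005 = $26.32
Social Security tax: $5,264.20 × 0.06 = $315.85
Medicare: $5,264.20 × 0.03 = $157.93
Parking fee: $27.40
Total deductions = $145.56 + $311.17 + $1,033.61 + $192.30 + $26.32 + $315.85 + $157.93 + $27.40 = $2,210.14
Net pay = $5,264.20 − $2,210.14 = $3,054.06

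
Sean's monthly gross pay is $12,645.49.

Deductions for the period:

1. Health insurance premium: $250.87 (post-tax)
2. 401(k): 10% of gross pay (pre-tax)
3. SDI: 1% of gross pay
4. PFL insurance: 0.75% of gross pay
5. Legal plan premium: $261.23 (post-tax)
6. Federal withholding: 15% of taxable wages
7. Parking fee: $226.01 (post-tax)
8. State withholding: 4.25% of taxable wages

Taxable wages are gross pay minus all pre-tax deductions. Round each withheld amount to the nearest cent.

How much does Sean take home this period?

401(k): $12,645.49 × 0.1 = $1,264.55
Taxable wages = $12,645.49 − $1,264.55 = $11,380.94
Federal withholding: $11,380.94 × 0.15 = $1,707.14
State withholding: $11,380.94 × 0.0425 = $483.69
SDI: $12,645.49 × 0.01 = $126.45
PFL insurance: $12,645.49 × 0.0075 = $94.84
Parking fee: $226.01
Legal plan premium: $261.23
Health insurance premium: $250.87
Total deductions = $1,264.55 + $1,707.14 + $483.69 + $126.45 + $94.84 + $226.01 + $261.23 + $250.87 = $4,414.78
Net pay = $12,645.49 − $4,414.78 = $8,230.71

$8,230.71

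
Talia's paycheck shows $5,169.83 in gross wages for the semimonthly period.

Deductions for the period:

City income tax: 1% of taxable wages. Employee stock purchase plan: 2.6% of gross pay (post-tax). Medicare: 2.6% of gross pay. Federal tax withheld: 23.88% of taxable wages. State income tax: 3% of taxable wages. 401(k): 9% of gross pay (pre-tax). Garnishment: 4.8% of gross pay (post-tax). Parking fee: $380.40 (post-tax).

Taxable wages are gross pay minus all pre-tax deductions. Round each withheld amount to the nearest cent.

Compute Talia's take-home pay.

$2,495.52

401(k): $5,169.83 × 0.09 = $465.28
Taxable wages = $5,169.83 − $465.28 = $4,704.55
State income tax: $4,704.55 × 0.03 = $141.14
Federal tax withheld: $4,704.55 × 0.2388 = $1,123.45
City income tax: $4,704.55 × 0.01 = $47.05
Medicare: $5,169.83 × 0.026 = $134.42
Garnishment: $5,169.83 × 0.048 = $248.15
Employee stock purchase plan: $5,169.83 × 0.026 = $134.42
Parking fee: $380.40
Total deductions = $465.28 + $141.14 + $1,123.45 + $47.05 + $134.42 + $248.15 + $134.42 + $380.40 = $2,674.31
Net pay = $5,169.83 − $2,674.31 = $2,495.52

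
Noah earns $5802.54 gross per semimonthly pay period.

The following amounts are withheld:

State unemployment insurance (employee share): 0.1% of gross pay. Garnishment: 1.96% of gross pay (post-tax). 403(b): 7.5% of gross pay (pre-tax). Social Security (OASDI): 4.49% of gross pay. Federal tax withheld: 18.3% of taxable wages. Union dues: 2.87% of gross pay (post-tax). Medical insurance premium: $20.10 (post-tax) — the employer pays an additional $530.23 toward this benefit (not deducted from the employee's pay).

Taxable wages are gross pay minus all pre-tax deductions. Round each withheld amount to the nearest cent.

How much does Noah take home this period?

$3818.43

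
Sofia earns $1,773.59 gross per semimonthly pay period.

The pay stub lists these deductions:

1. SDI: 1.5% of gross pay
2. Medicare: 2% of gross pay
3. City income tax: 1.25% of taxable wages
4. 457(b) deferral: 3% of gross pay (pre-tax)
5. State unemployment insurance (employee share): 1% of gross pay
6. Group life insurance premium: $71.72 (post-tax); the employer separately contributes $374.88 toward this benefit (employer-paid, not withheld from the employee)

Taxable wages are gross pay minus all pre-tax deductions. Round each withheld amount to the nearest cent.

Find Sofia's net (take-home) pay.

$1,547.35

457(b) deferral: $1,773.59 × 0.03 = $53.21
Taxable wages = $1,773.59 − $53.21 = $1,720.38
City income tax: $1,720.38 × 0.0125 = $21.50
State unemployment insurance (employee share): $1,773.59 × 0.01 = $17.74
SDI: $1,773.59 × 0.015 = $26.60
Medicare: $1,773.59 × 0.02 = $35.47
Group life insurance premium: $71.72
(Employer's $374.88 toward group life insurance premium is not withheld from the employee.)
Total deductions = $53.21 + $21.50 + $17.74 + $26.60 + $35.47 + $71.72 = $226.24
Net pay = $1,773.59 − $226.24 = $1,547.35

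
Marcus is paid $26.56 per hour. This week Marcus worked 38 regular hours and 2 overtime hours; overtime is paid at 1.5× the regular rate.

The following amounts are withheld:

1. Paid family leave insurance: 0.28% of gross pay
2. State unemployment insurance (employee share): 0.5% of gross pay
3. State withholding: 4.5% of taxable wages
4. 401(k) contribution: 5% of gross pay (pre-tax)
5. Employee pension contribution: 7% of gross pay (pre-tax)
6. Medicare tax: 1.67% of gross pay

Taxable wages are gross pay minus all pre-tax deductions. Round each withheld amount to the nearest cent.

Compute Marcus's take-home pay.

Regular pay: 38 × $26.56 = $1,009.28
Overtime pay: 2 × $26.56 × 1.5 = $79.68
Gross pay = $1,009.28 + $79.68 = $1,088.96
401(k) contribution: $1,088.96 × 0.05 = $54.45
Employee pension contribution: $1,088.96 × 0.07 = $76.23
Pre-tax total = $54.45 + $76.23 = $130.68
Taxable wages = $1,088.96 − $130.68 = $958.28
State withholding: $958.28 × 0.045 = $43.12
Medicare tax: $1,088.96 × 0.0167 = $18.19
Paid family leave insurance: $1,088.96 × 0.0028 = $3.05
State unemployment insurance (employee share): $1,088.96 × 0.005 = $5.44
Total deductions = $54.45 + $76.23 + $43.12 + $18.19 + $3.05 + $5.44 = $200.48
Net pay = $1,088.96 − $200.48 = $888.48

$888.48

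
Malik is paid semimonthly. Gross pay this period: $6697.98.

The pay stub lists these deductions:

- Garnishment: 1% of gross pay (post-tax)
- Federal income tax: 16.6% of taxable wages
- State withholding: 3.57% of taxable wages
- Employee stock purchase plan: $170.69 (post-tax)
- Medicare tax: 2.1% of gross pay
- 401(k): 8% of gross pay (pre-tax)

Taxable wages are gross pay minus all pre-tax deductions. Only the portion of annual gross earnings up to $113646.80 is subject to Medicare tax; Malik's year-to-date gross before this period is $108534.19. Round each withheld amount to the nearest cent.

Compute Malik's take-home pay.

$4574.20

401(k): $6697.98 × 0.08 = $535.84
Taxable wages = $6697.98 − $535.84 = $6162.14
State withholding: $6162.14 × 0.0357 = $219.99
Federal income tax: $6162.14 × 0.166 = $1022.92
Medicare tax: only $113646.80 − $108534.19 = $5112.61 of this check is subject → $5112.61 × 0.021 = $107.36
Garnishment: $6697.98 × 0.01 = $66.98
Employee stock purchase plan: $170.69
Total deductions = $535.84 + $219.99 + $1022.92 + $107.36 + $66.98 + $170.69 = $2123.78
Net pay = $6697.98 − $2123.78 = $4574.20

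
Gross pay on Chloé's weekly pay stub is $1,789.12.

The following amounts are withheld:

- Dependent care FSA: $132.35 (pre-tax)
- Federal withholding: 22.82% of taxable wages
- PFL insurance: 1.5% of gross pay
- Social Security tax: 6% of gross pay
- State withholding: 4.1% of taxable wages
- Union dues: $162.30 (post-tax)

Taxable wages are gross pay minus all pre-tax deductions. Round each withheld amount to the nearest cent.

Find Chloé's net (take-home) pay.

$914.28

Dependent care FSA: $132.35
Taxable wages = $1,789.12 − $132.35 = $1,656.77
State withholding: $1,656.77 × 0.041 = $67.93
Federal withholding: $1,656.77 × 0.2282 = $378.07
PFL insurance: $1,789.12 × 0.015 = $26.84
Social Security tax: $1,789.12 × 0.06 = $107.35
Union dues: $162.30
Total deductions = $132.35 + $67.93 + $378.07 + $26.84 + $107.35 + $162.30 = $874.84
Net pay = $1,789.12 − $874.84 = $914.28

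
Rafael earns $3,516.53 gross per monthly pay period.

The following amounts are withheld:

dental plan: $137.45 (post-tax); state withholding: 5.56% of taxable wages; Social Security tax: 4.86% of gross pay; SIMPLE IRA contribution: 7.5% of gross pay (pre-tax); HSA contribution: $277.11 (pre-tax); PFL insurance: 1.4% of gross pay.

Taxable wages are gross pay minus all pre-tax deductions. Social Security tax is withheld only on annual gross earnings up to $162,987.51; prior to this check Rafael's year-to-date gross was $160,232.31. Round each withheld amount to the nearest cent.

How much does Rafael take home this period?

SIMPLE IRA contribution: $3,516.53 × 0.075 = $263.74
HSA contribution: $277.11
Pre-tax total = $263.74 + $277.11 = $540.85
Taxable wages = $3,516.53 − $540.85 = $2,975.68
State withholding: $2,975.68 × 0.0556 = $165.45
Social Security tax: only $162,987.51 − $160,232.31 = $2,755.20 of this check is subject → $2,755.20 × 0.0486 = $133.90
PFL insurance: $3,516.53 × 0.014 = $49.23
Dental plan: $137.45
Total deductions = $263.74 + $277.11 + $165.45 + $133.90 + $49.23 + $137.45 = $1,026.88
Net pay = $3,516.53 − $1,026.88 = $2,489.65

$2,489.65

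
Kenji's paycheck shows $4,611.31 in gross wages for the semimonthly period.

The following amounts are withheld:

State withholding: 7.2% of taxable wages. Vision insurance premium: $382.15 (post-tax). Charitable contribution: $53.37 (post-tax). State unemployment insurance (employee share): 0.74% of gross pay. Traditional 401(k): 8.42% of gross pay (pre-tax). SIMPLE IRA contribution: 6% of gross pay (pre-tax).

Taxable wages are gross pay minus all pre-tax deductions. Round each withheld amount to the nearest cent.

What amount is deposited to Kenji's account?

$3,192.58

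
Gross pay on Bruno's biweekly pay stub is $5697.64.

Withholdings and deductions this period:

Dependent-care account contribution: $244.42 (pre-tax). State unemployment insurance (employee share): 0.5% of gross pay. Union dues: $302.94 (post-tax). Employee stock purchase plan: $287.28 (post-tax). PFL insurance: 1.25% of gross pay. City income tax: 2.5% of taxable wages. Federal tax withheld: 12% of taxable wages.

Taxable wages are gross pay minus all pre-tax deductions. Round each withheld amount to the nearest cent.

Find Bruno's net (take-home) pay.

$3972.57

Dependent-care account contribution: $244.42
Taxable wages = $5697.64 − $244.42 = $5453.22
City income tax: $5453.22 × 0.025 = $136.33
Federal tax withheld: $5453.22 × 0.12 = $654.39
State unemployment insurance (employee share): $5697.64 × 0.005 = $28.49
PFL insurance: $5697.64 × 0.0125 = $71.22
Union dues: $302.94
Employee stock purchase plan: $287.28
Total deductions = $244.42 + $136.33 + $654.39 + $28.49 + $71.22 + $302.94 + $287.28 = $1725.07
Net pay = $5697.64 − $1725.07 = $3972.57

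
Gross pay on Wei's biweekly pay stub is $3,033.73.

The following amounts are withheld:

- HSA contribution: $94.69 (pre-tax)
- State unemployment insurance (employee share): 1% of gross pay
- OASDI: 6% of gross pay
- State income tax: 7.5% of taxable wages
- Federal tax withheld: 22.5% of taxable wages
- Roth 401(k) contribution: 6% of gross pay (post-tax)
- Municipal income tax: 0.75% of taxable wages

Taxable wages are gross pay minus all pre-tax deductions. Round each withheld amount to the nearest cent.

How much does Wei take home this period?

$1,640.91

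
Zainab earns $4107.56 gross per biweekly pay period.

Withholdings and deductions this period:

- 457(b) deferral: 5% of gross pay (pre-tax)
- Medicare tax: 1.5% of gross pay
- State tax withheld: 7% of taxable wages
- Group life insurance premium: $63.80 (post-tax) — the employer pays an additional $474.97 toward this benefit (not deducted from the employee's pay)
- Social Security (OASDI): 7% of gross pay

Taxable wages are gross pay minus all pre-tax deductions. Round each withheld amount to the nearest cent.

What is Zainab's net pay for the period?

457(b) deferral: $4107.56 × 0.05 = $205.38
Taxable wages = $4107.56 − $205.38 = $3902.18
State tax withheld: $3902.18 × 0.07 = $273.15
Social Security (OASDI): $4107.56 × 0.07 = $287.53
Medicare tax: $4107.56 × 0.015 = $61.61
Group life insurance premium: $63.80
(Employer's $474.97 toward group life insurance premium is not withheld from the employee.)
Total deductions = $205.38 + $273.15 + $287.53 + $61.61 + $63.80 = $891.47
Net pay = $4107.56 − $891.47 = $3216.09

$3216.09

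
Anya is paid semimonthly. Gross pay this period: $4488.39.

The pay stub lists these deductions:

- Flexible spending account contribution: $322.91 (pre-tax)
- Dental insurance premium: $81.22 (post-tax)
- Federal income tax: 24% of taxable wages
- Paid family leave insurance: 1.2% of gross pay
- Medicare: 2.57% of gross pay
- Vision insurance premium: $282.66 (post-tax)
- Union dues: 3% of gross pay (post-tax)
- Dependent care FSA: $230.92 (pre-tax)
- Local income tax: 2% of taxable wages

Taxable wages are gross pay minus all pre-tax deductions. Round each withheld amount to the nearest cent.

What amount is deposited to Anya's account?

$2243.84

Flexible spending account contribution: $322.91
Dependent care FSA: $230.92
Pre-tax total = $322.91 + $230.92 = $553.83
Taxable wages = $4488.39 − $553.83 = $3934.56
Federal income tax: $3934.56 × 0.24 = $944.29
Local income tax: $3934.56 × 0.02 = $78.69
Paid family leave insurance: $4488.39 × 0.012 = $53.86
Medicare: $4488.39 × 0.0257 = $115.35
Union dues: $4488.39 × 0.03 = $134.65
Dental insurance premium: $81.22
Vision insurance premium: $282.66
Total deductions = $322.91 + $230.92 + $944.29 + $78.69 + $53.86 + $115.35 + $134.65 + $81.22 + $282.66 = $2244.55
Net pay = $4488.39 − $2244.55 = $2243.84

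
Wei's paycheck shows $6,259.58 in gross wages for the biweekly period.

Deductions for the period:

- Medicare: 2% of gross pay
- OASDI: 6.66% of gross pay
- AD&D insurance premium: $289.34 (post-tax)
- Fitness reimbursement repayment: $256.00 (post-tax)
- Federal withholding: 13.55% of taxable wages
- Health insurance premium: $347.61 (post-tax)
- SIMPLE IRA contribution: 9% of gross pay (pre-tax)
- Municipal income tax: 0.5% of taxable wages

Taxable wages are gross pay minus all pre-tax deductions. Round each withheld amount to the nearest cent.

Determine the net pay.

SIMPLE IRA contribution: $6,259.58 × 0.09 = $563.36
Taxable wages = $6,259.58 − $563.36 = $5,696.22
Municipal income tax: $5,696.22 × 0.005 = $28.48
Federal withholding: $5,696.22 × 0.1355 = $771.84
Medicare: $6,259.58 × 0.02 = $125.19
OASDI: $6,259.58 × 0.0666 = $416.89
Fitness reimbursement repayment: $256.00
Health insurance premium: $347.61
AD&D insurance premium: $289.34
Total deductions = $563.36 + $28.48 + $771.84 + $125.19 + $416.89 + $256.00 + $347.61 + $289.34 = $2,798.71
Net pay = $6,259.58 − $2,798.71 = $3,460.87

$3,460.87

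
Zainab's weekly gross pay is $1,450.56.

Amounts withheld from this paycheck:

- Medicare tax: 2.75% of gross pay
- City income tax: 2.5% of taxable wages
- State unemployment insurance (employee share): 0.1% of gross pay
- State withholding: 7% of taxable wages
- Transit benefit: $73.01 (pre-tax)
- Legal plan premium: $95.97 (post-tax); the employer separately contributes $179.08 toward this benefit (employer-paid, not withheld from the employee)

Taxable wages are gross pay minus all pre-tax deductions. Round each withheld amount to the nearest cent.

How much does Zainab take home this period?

Transit benefit: $73.01
Taxable wages = $1,450.56 − $73.01 = $1,377.55
City income tax: $1,377.55 × 0.025 = $34.44
State withholding: $1,377.55 × 0.07 = $96.43
Medicare tax: $1,450.56 × 0.0275 = $39.89
State unemployment insurance (employee share): $1,450.56 × 0.001 = $1.45
Legal plan premium: $95.97
(Employer's $179.08 toward legal plan premium is not withheld from the employee.)
Total deductions = $73.01 + $34.44 + $96.43 + $39.89 + $1.45 + $95.97 = $341.19
Net pay = $1,450.56 − $341.19 = $1,109.37

$1,109.37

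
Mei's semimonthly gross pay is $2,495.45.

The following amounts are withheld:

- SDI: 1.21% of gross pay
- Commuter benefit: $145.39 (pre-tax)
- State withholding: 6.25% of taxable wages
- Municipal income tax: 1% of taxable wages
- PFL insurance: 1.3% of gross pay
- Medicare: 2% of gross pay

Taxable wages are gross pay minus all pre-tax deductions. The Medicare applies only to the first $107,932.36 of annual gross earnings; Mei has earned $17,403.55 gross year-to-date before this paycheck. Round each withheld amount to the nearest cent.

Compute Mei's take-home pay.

$2,067.14

Commuter benefit: $145.39
Taxable wages = $2,495.45 − $145.39 = $2,350.06
Municipal income tax: $2,350.06 × 0.01 = $23.50
State withholding: $2,350.06 × 0.0625 = $146.88
PFL insurance: $2,495.45 × 0.013 = $32.44
SDI: $2,495.45 × 0.0121 = $30.19
Medicare: cap not yet reached, full $2,495.45 is subject → $2,495.45 × 0.02 = $49.91
Total deductions = $145.39 + $23.50 + $146.88 + $32.44 + $30.19 + $49.91 = $428.31
Net pay = $2,495.45 − $428.31 = $2,067.14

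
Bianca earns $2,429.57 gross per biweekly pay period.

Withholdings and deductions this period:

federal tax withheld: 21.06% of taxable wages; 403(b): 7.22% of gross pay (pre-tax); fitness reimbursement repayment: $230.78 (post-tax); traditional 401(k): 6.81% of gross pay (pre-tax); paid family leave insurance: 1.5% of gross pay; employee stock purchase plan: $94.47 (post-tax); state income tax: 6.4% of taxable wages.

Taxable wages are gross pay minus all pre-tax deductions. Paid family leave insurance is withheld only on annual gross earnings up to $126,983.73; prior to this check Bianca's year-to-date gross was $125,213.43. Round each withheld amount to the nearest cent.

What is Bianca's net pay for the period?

$1,163.35

403(b): $2,429.57 × 0.0722 = $175.41
Traditional 401(k): $2,429.57 × 0.0681 = $165.45
Pre-tax total = $175.41 + $165.45 = $340.86
Taxable wages = $2,429.57 − $340.86 = $2,088.71
State income tax: $2,088.71 × 0.064 = $133.68
Federal tax withheld: $2,088.71 × 0.2106 = $439.88
Paid family leave insurance: only $126,983.73 − $125,213.43 = $1,770.30 of this check is subject → $1,770.30 × 0.015 = $26.55
Employee stock purchase plan: $94.47
Fitness reimbursement repayment: $230.78
Total deductions = $175.41 + $165.45 + $133.68 + $439.88 + $26.55 + $94.47 + $230.78 = $1,266.22
Net pay = $2,429.57 − $1,266.22 = $1,163.35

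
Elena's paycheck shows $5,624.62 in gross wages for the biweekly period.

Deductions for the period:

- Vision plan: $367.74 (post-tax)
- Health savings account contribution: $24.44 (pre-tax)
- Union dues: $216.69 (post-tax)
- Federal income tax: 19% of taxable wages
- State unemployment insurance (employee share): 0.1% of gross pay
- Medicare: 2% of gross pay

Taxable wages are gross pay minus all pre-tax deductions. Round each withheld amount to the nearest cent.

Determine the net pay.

Health savings account contribution: $24.44
Taxable wages = $5,624.62 − $24.44 = $5,600.18
Federal income tax: $5,600.18 × 0.19 = $1,064.03
Medicare: $5,624.62 × 0.02 = $112.49
State unemployment insurance (employee share): $5,624.62 × 0.001 = $5.62
Union dues: $216.69
Vision plan: $367.74
Total deductions = $24.44 + $1,064.03 + $112.49 + $5.62 + $216.69 + $367.74 = $1,791.01
Net pay = $5,624.62 − $1,791.01 = $3,833.61

$3,833.61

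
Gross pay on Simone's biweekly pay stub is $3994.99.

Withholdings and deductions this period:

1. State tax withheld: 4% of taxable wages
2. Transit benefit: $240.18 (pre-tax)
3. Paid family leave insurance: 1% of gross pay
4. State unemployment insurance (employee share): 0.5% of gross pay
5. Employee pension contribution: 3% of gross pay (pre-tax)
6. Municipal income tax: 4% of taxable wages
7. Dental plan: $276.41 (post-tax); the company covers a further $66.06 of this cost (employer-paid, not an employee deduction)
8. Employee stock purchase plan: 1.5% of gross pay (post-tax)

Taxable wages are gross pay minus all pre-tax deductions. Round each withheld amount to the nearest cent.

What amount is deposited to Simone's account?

$2947.91

Transit benefit: $240.18
Employee pension contribution: $3994.99 × 0.03 = $119.85
Pre-tax total = $240.18 + $119.85 = $360.03
Taxable wages = $3994.99 − $360.03 = $3634.96
Municipal income tax: $3634.96 × 0.04 = $145.40
State tax withheld: $3634.96 × 0.04 = $145.40
Paid family leave insurance: $3994.99 × 0.01 = $39.95
State unemployment insurance (employee share): $3994.99 × 0.005 = $19.97
Employee stock purchase plan: $3994.99 × 0.015 = $59.92
Dental plan: $276.41
(Employer's $66.06 toward dental plan is not withheld from the employee.)
Total deductions = $240.18 + $119.85 + $145.40 + $145.40 + $39.95 + $19.97 + $59.92 + $276.41 = $1047.08
Net pay = $3994.99 − $1047.08 = $2947.91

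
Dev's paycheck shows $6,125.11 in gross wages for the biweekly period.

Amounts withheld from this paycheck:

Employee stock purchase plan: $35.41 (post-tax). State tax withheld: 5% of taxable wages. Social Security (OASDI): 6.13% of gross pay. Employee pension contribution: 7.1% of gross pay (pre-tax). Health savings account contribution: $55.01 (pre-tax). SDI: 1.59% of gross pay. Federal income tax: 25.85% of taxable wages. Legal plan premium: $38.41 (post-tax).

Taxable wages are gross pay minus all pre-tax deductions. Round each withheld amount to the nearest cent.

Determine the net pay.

$3,350.08

Health savings account contribution: $55.01
Employee pension contribution: $6,125.11 × 0.071 = $434.88
Pre-tax total = $55.01 + $434.88 = $489.89
Taxable wages = $6,125.11 − $489.89 = $5,635.22
State tax withheld: $5,635.22 × 0.05 = $281.76
Federal income tax: $5,635.22 × 0.2585 = $1,456.70
Social Security (OASDI): $6,125.11 × 0.0613 = $375.47
SDI: $6,125.11 × 0.0159 = $97.39
Employee stock purchase plan: $35.41
Legal plan premium: $38.41
Total deductions = $55.01 + $434.88 + $281.76 + $1,456.70 + $375.47 + $97.39 + $35.41 + $38.41 = $2,775.03
Net pay = $6,125.11 − $2,775.03 = $3,350.08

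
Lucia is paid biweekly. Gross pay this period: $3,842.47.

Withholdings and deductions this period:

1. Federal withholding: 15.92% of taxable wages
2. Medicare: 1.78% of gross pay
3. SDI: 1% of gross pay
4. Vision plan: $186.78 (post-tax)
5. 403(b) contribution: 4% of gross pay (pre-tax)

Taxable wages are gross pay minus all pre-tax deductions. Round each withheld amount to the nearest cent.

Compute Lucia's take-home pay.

$2,807.92

403(b) contribution: $3,842.47 × 0.04 = $153.70
Taxable wages = $3,842.47 − $153.70 = $3,688.77
Federal withholding: $3,688.77 × 0.1592 = $587.25
SDI: $3,842.47 × 0.01 = $38.42
Medicare: $3,842.47 × 0.0178 = $68.40
Vision plan: $186.78
Total deductions = $153.70 + $587.25 + $38.42 + $68.40 + $186.78 = $1,034.55
Net pay = $3,842.47 − $1,034.55 = $2,807.92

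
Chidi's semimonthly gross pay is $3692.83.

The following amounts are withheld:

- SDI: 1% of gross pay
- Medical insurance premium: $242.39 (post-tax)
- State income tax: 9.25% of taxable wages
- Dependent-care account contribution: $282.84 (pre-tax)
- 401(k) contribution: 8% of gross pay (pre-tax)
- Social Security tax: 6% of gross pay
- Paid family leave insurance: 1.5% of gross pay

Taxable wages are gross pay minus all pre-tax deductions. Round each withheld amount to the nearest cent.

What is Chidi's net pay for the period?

401(k) contribution: $3692.83 × 0.08 = $295.43
Dependent-care account contribution: $282.84
Pre-tax total = $295.43 + $282.84 = $578.27
Taxable wages = $3692.83 − $578.27 = $3114.56
State income tax: $3114.56 × 0.0925 = $288.10
SDI: $3692.83 × 0.01 = $36.93
Paid family leave insurance: $3692.83 × 0.015 = $55.39
Social Security tax: $3692.83 × 0.06 = $221.57
Medical insurance premium: $242.39
Total deductions = $295.43 + $282.84 + $288.10 + $36.93 + $55.39 + $221.57 + $242.39 = $1422.65
Net pay = $3692.83 − $1422.65 = $2270.18

$2270.18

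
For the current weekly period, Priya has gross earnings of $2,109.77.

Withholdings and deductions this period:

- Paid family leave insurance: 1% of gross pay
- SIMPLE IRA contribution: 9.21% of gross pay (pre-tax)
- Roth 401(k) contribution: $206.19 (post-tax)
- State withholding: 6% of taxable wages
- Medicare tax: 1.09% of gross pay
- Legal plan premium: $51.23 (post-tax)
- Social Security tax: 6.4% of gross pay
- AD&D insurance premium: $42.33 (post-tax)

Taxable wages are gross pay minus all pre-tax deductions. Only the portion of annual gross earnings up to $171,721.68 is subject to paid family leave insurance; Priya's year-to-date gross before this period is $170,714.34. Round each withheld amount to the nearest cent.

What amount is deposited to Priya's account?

$1,332.68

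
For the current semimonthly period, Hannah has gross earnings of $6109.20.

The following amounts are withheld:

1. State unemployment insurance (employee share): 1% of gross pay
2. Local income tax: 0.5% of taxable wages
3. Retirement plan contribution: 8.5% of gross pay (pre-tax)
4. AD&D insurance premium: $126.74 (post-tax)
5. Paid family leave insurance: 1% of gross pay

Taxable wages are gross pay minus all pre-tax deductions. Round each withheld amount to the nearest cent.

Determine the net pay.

Retirement plan contribution: $6109.20 × 0.085 = $519.28
Taxable wages = $6109.20 − $519.28 = $5589.92
Local income tax: $5589.92 × 0.005 = $27.95
State unemployment insurance (employee share): $6109.20 × 0.01 = $61.09
Paid family leave insurance: $6109.20 × 0.01 = $61.09
AD&D insurance premium: $126.74
Total deductions = $519.28 + $27.95 + $61.09 + $61.09 + $126.74 = $796.15
Net pay = $6109.20 − $796.15 = $5313.05

$5313.05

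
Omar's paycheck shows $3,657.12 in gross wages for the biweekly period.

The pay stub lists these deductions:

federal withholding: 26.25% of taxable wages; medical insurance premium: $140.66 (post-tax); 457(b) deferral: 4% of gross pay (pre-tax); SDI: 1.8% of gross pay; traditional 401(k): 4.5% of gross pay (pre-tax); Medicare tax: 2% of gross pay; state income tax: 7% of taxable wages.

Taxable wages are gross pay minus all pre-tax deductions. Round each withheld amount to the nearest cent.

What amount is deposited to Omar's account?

457(b) deferral: $3,657.12 × 0.04 = $146.28
Traditional 401(k): $3,657.12 × 0.045 = $164.57
Pre-tax total = $146.28 + $164.57 = $310.85
Taxable wages = $3,657.12 − $310.85 = $3,346.27
State income tax: $3,346.27 × 0.07 = $234.24
Federal withholding: $3,346.27 × 0.2625 = $878.40
Medicare tax: $3,657.12 × 0.02 = $73.14
SDI: $3,657.12 × 0.018 = $65.83
Medical insurance premium: $140.66
Total deductions = $146.28 + $164.57 + $234.24 + $878.40 + $73.14 + $65.83 + $140.66 = $1,703.12
Net pay = $3,657.12 − $1,703.12 = $1,954.00

$1,954.00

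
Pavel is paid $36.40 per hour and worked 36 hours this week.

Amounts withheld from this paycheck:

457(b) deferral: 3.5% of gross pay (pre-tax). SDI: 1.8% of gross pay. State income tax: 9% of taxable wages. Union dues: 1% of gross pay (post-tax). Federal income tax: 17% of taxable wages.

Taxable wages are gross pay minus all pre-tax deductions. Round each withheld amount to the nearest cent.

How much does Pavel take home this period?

$899.07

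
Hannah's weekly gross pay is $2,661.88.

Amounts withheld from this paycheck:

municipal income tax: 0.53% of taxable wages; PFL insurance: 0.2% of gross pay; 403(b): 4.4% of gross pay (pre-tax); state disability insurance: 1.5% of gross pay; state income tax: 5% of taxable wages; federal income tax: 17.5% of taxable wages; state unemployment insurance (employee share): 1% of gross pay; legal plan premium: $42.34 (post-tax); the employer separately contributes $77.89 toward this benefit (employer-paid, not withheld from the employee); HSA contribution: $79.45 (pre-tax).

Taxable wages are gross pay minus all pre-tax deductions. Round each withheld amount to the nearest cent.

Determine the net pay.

$1,783.33

403(b): $2,661.88 × 0.044 = $117.12
HSA contribution: $79.45
Pre-tax total = $117.12 + $79.45 = $196.57
Taxable wages = $2,661.88 − $196.57 = $2,465.31
Federal income tax: $2,465.31 × 0.175 = $431.43
Municipal income tax: $2,465.31 × 0.0053 = $13.07
State income tax: $2,465.31 × 0.05 = $123.27
PFL insurance: $2,661.88 × 0.002 = $5.32
State disability insurance: $2,661.88 × 0.015 = $39.93
State unemployment insurance (employee share): $2,661.88 × 0.01 = $26.62
Legal plan premium: $42.34
(Employer's $77.89 toward legal plan premium is not withheld from the employee.)
Total deductions = $117.12 + $79.45 + $431.43 + $13.07 + $123.27 + $5.32 + $39.93 + $26.62 + $42.34 = $878.55
Net pay = $2,661.88 − $878.55 = $1,783.33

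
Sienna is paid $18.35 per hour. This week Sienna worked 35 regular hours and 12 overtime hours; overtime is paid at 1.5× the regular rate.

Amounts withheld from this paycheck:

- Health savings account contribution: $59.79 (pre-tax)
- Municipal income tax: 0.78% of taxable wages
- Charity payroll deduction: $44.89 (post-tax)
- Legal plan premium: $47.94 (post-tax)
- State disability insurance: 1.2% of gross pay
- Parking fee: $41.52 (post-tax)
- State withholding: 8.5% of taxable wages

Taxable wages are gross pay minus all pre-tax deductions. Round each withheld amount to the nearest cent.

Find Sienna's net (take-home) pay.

$682.04

Regular pay: 35 × $18.35 = $642.25
Overtime pay: 12 × $18.35 × 1.5 = $330.30
Gross pay = $642.25 + $330.30 = $972.55
Health savings account contribution: $59.79
Taxable wages = $972.55 − $59.79 = $912.76
State withholding: $912.76 × 0.085 = $77.58
Municipal income tax: $912.76 × 0.0078 = $7.12
State disability insurance: $972.55 × 0.012 = $11.67
Charity payroll deduction: $44.89
Parking fee: $41.52
Legal plan premium: $47.94
Total deductions = $59.79 + $77.58 + $7.12 + $11.67 + $44.89 + $41.52 + $47.94 = $290.51
Net pay = $972.55 − $290.51 = $682.04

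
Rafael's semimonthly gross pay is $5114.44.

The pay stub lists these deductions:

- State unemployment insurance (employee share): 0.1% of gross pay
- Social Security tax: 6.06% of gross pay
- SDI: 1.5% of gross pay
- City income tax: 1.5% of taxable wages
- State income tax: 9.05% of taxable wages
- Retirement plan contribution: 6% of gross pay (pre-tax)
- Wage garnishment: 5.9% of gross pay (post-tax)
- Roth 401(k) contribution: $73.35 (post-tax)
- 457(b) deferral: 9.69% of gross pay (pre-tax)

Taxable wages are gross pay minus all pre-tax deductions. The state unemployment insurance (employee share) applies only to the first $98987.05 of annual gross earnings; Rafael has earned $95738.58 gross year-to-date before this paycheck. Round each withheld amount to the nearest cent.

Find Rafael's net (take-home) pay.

$3092.06

Retirement plan contribution: $5114.44 × 0.06 = $306.87
457(b) deferral: $5114.44 × 0.0969 = $495.59
Pre-tax total = $306.87 + $495.59 = $802.46
Taxable wages = $5114.44 − $802.46 = $4311.98
City income tax: $4311.98 × 0.015 = $64.68
State income tax: $4311.98 × 0.0905 = $390.23
SDI: $5114.44 × 0.015 = $76.72
State unemployment insurance (employee share): only $98987.05 − $95738.58 = $3248.47 of this check is subject → $3248.47 × 0.001 = $3.25
Social Security tax: $5114.44 × 0.0606 = $309.94
Wage garnishment: $5114.44 × 0.059 = $301.75
Roth 401(k) contribution: $73.35
Total deductions = $306.87 + $495.59 + $64.68 + $390.23 + $76.72 + $3.25 + $309.94 + $301.75 + $73.35 = $2022.38
Net pay = $5114.44 − $2022.38 = $3092.06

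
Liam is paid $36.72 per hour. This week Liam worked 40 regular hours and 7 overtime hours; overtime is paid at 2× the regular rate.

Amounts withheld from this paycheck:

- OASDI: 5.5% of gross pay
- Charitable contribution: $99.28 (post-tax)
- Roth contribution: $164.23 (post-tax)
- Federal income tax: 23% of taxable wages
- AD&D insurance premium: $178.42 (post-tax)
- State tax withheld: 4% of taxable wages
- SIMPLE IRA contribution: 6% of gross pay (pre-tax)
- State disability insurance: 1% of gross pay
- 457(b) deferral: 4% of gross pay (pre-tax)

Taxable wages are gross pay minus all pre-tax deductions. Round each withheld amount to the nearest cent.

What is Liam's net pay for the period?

$731.93

Regular pay: 40 × $36.72 = $1,468.80
Overtime pay: 7 × $36.72 × 2 = $514.08
Gross pay = $1,468.80 + $514.08 = $1,982.88
457(b) deferral: $1,982.88 × 0.04 = $79.32
SIMPLE IRA contribution: $1,982.88 × 0.06 = $118.97
Pre-tax total = $79.32 + $118.97 = $198.29
Taxable wages = $1,982.88 − $198.29 = $1,784.59
Federal income tax: $1,784.59 × 0.23 = $410.46
State tax withheld: $1,784.59 × 0.04 = $71.38
OASDI: $1,982.88 × 0.055 = $109.06
State disability insurance: $1,982.88 × 0.01 = $19.83
Charitable contribution: $99.28
Roth contribution: $164.23
AD&D insurance premium: $178.42
Total deductions = $79.32 + $118.97 + $410.46 + $71.38 + $109.06 + $19.83 + $99.28 + $164.23 + $178.42 = $1,250.95
Net pay = $1,982.88 − $1,250.95 = $731.93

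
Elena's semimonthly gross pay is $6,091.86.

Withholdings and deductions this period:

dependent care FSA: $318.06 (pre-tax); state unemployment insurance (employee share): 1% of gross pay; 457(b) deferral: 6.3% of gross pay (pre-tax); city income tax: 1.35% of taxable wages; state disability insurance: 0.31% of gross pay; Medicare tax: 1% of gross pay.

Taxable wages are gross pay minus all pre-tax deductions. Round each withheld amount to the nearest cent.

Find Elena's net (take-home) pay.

$5,176.52

457(b) deferral: $6,091.86 × 0.063 = $383.79
Dependent care FSA: $318.06
Pre-tax total = $383.79 + $318.06 = $701.85
Taxable wages = $6,091.86 − $701.85 = $5,390.01
City income tax: $5,390.01 × 0.0135 = $72.77
Medicare tax: $6,091.86 × 0.01 = $60.92
State unemployment insurance (employee share): $6,091.86 × 0.01 = $60.92
State disability insurance: $6,091.86 × 0.0031 = $18.88
Total deductions = $383.79 + $318.06 + $72.77 + $60.92 + $60.92 + $18.88 = $915.34
Net pay = $6,091.86 − $915.34 = $5,176.52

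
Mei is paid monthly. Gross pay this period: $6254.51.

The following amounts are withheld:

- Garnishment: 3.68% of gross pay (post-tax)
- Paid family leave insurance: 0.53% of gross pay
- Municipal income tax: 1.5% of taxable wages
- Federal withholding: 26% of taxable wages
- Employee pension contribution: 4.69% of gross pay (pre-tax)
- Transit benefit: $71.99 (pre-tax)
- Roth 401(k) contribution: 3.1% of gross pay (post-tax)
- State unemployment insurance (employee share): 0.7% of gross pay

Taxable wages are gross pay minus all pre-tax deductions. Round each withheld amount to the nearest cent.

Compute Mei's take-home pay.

$3768.66

Transit benefit: $71.99
Employee pension contribution: $6254.51 × 0.0469 = $293.34
Pre-tax total = $71.99 + $293.34 = $365.33
Taxable wages = $6254.51 − $365.33 = $5889.18
Federal withholding: $5889.18 × 0.26 = $1531.19
Municipal income tax: $5889.18 × 0.015 = $88.34
Paid family leave insurance: $6254.51 × 0.0053 = $33.15
State unemployment insurance (employee share): $6254.51 × 0.007 = $43.78
Roth 401(k) contribution: $6254.51 × 0.031 = $193.89
Garnishment: $6254.51 × 0.0368 = $230.17
Total deductions = $71.99 + $293.34 + $1531.19 + $88.34 + $33.15 + $43.78 + $193.89 + $230.17 = $2485.85
Net pay = $6254.51 − $2485.85 = $3768.66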